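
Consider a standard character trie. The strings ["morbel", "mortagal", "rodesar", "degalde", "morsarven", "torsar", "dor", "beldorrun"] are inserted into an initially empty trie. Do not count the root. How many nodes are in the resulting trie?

48

Trace insertions, counting only characters that open a new branch:
  "morbel" → 6 new (m, o, r, b, e, l)
  "mortagal" → prefix "mor" already present; 5 new (t, a, g, a, l)
  "rodesar" → 7 new (r, o, d, e, s, a, r)
  "degalde" → 7 new (d, e, g, a, l, d, e)
  "morsarven" → prefix "mor" already present; 6 new (s, a, r, v, e, n)
  "torsar" → 6 new (t, o, r, s, a, r)
  "dor" → prefix "d" already present; 2 new (o, r)
  "beldorrun" → 9 new (b, e, l, d, o, r, r, u, n)
Total nodes = 6 + 5 + 7 + 7 + 6 + 6 + 2 + 9 = 48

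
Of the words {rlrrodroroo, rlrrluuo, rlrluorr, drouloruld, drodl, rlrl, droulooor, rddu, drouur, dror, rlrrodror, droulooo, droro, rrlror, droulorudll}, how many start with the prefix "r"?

7

Filter for entries beginning with "r":
Words under "r": rddu, rlrl, rlrluorr, rlrrluuo, rlrrodror, rlrrodroroo, rrlror
Count: 7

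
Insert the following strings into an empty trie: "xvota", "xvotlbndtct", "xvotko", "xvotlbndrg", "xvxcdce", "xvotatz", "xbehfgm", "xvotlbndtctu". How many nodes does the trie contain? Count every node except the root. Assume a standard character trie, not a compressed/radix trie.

30

Trace insertions, counting only characters that open a new branch:
  "xvota" → 5 new (x, v, o, t, a)
  "xvotlbndtct" → prefix "xvot" already present; 7 new (l, b, n, d, t, c, t)
  "xvotko" → prefix "xvot" already present; 2 new (k, o)
  "xvotlbndrg" → prefix "xvotlbnd" already present; 2 new (r, g)
  "xvxcdce" → prefix "xv" already present; 5 new (x, c, d, c, e)
  "xvotatz" → prefix "xvota" already present; 2 new (t, z)
  "xbehfgm" → prefix "x" already present; 6 new (b, e, h, f, g, m)
  "xvotlbndtctu" → prefix "xvotlbndtct" already present; 1 new (u)
Total nodes = 5 + 7 + 2 + 2 + 5 + 2 + 6 + 1 = 30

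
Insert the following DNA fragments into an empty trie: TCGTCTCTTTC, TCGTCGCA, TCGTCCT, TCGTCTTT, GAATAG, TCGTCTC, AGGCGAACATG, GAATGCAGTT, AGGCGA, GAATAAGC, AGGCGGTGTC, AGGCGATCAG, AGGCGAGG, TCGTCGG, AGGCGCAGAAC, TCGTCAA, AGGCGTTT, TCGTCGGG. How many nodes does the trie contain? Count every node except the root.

Trace insertions, counting only characters that open a new branch:
  "TCGTCTCTTTC" → 11 new (T, C, G, T, C, T, C, T, T, T, C)
  "TCGTCGCA" → prefix "TCGTC" already present; 3 new (G, C, A)
  "TCGTCCT" → prefix "TCGTC" already present; 2 new (C, T)
  "TCGTCTTT" → prefix "TCGTCT" already present; 2 new (T, T)
  "GAATAG" → 6 new (G, A, A, T, A, G)
  "TCGTCTC" → prefix "TCGTCTC" already present; 0 new (none)
  "AGGCGAACATG" → 11 new (A, G, G, C, G, A, A, C, A, T, G)
  "GAATGCAGTT" → prefix "GAAT" already present; 6 new (G, C, A, G, T, T)
  "AGGCGA" → prefix "AGGCGA" already present; 0 new (none)
  "GAATAAGC" → prefix "GAATA" already present; 3 new (A, G, C)
  "AGGCGGTGTC" → prefix "AGGCG" already present; 5 new (G, T, G, T, C)
  "AGGCGATCAG" → prefix "AGGCGA" already present; 4 new (T, C, A, G)
  "AGGCGAGG" → prefix "AGGCGA" already present; 2 new (G, G)
  "TCGTCGG" → prefix "TCGTCG" already present; 1 new (G)
  "AGGCGCAGAAC" → prefix "AGGCG" already present; 6 new (C, A, G, A, A, C)
  "TCGTCAA" → prefix "TCGTC" already present; 2 new (A, A)
  "AGGCGTTT" → prefix "AGGCG" already present; 3 new (T, T, T)
  "TCGTCGGG" → prefix "TCGTCGG" already present; 1 new (G)
Total nodes = 11 + 3 + 2 + 2 + 6 + 0 + 11 + 6 + 0 + 3 + 5 + 4 + 2 + 1 + 6 + 2 + 3 + 1 = 68

68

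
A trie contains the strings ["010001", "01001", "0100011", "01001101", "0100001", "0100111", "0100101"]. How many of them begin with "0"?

7

Walk to "0"; the words in its subtree are exactly those with that prefix.
Matches: "0100001", "010001", "0100011", "01001", "0100101", "01001101", "0100111"
Count: 7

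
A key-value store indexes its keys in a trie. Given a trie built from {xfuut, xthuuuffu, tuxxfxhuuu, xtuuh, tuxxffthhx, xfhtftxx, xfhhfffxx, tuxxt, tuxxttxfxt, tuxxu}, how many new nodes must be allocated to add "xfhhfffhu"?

Walking "xfhhfffhu" from the root, the first 7 characters ("xfhhfff") follow existing edges; "h" is the first miss.
Each of the 2 remaining characters creates one node.

2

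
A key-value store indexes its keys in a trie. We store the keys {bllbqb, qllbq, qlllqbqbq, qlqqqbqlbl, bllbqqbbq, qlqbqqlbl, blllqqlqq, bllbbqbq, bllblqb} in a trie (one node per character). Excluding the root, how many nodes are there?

Count nodes per top-level branch (shared prefixes stored once):
  'b'-branch (bllbbqbq, bllblqb, bllbqb, bllbqqbbq, blllqqlqq): 23 nodes
  'q'-branch (qllbq, qlllqbqbq, qlqbqqlbl, qlqqqbqlbl): 25 nodes
Sum: 48

48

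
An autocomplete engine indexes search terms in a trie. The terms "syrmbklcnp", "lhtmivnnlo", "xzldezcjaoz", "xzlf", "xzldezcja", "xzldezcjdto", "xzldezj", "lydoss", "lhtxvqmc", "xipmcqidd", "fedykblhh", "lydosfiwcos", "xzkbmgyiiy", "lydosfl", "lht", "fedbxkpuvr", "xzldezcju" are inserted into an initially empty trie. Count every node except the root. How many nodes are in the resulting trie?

For each word, the new-node count is its length minus the longest prefix already in the trie:
  "syrmbklcnp" → 10 new (s, y, r, m, b, k, l, c, n, p)
  "lhtmivnnlo" → 10 new (l, h, t, m, i, v, n, n, l, o)
  "xzldezcjaoz" → 11 new (x, z, l, d, e, z, c, j, a, o, z)
  "xzlf" → prefix "xzl" already present; 1 new (f)
  "xzldezcja" → prefix "xzldezcja" already present; 0 new (none)
  "xzldezcjdto" → prefix "xzldezcj" already present; 3 new (d, t, o)
  "xzldezj" → prefix "xzldez" already present; 1 new (j)
  "lydoss" → prefix "l" already present; 5 new (y, d, o, s, s)
  "lhtxvqmc" → prefix "lht" already present; 5 new (x, v, q, m, c)
  "xipmcqidd" → prefix "x" already present; 8 new (i, p, m, c, q, i, d, d)
  "fedykblhh" → 9 new (f, e, d, y, k, b, l, h, h)
  "lydosfiwcos" → prefix "lydos" already present; 6 new (f, i, w, c, o, s)
  "xzkbmgyiiy" → prefix "xz" already present; 8 new (k, b, m, g, y, i, i, y)
  "lydosfl" → prefix "lydosf" already present; 1 new (l)
  "lht" → prefix "lht" already present; 0 new (none)
  "fedbxkpuvr" → prefix "fed" already present; 7 new (b, x, k, p, u, v, r)
  "xzldezcju" → prefix "xzldezcj" already present; 1 new (u)
Total nodes = 10 + 10 + 11 + 1 + 0 + 3 + 1 + 5 + 5 + 8 + 9 + 6 + 8 + 1 + 0 + 7 + 1 = 86

86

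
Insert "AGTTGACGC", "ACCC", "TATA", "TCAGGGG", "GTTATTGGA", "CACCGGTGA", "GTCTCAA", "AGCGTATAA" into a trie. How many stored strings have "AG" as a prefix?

Filter for entries beginning with "AG":
Matches: "AGCGTATAA", "AGTTGACGC"
Count: 2

2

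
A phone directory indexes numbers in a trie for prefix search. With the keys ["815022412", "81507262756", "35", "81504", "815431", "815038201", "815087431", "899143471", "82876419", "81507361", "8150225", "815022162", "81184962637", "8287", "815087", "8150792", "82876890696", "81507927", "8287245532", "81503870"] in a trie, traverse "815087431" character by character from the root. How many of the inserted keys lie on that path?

Check each prefix of "815087431" against the stored set — each match is an end-marker on the path.
Prefixes of the query that are stored words: "815087", "815087431"
Count: 2

2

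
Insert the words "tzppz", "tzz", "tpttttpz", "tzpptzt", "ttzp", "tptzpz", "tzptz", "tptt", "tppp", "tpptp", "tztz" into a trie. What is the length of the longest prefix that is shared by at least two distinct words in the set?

4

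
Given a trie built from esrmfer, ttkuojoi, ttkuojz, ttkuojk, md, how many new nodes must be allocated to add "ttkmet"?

3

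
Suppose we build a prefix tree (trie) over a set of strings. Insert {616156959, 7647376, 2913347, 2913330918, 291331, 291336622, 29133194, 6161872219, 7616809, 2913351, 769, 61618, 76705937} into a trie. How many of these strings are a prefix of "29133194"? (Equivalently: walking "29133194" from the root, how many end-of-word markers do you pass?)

Check each prefix of "29133194" against the stored set — each match is an end-marker on the path.
Prefixes of the query that are stored words: "291331", "29133194"
Count: 2

2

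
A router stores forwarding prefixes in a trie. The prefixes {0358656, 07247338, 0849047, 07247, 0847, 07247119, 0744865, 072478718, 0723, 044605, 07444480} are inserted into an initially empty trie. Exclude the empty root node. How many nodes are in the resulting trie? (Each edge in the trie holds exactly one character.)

For each word, the new-node count is its length minus the longest prefix already in the trie:
  "0358656" → 7 new (0, 3, 5, 8, 6, 5, 6)
  "07247338" → prefix "0" already present; 7 new (7, 2, 4, 7, 3, 3, 8)
  "0849047" → prefix "0" already present; 6 new (8, 4, 9, 0, 4, 7)
  "07247" → prefix "07247" already present; 0 new (none)
  "0847" → prefix "084" already present; 1 new (7)
  "07247119" → prefix "07247" already present; 3 new (1, 1, 9)
  "0744865" → prefix "07" already present; 5 new (4, 4, 8, 6, 5)
  "072478718" → prefix "07247" already present; 4 new (8, 7, 1, 8)
  "0723" → prefix "072" already present; 1 new (3)
  "044605" → prefix "0" already present; 5 new (4, 4, 6, 0, 5)
  "07444480" → prefix "0744" already present; 4 new (4, 4, 8, 0)
Total nodes = 7 + 7 + 6 + 0 + 1 + 3 + 5 + 4 + 1 + 5 + 4 = 43

43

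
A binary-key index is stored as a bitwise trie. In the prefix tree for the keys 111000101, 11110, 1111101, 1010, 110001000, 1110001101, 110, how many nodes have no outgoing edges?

6

Leaves are exactly the stored words that no other stored word extends.
Those words: "1010", "110001000", "111000101", "1110001101", "11110", "1111101"
Leaf count: 6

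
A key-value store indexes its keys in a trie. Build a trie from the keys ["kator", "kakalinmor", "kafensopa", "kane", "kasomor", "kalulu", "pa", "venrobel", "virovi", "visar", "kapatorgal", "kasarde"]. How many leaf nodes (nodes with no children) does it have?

12

Leaves are exactly the stored words that no other stored word extends.
Those words: "kafensopa", "kakalinmor", "kalulu", "kane", "kapatorgal", "kasarde", "kasomor", "kator", "pa", "venrobel", "virovi", "visar"
Leaf count: 12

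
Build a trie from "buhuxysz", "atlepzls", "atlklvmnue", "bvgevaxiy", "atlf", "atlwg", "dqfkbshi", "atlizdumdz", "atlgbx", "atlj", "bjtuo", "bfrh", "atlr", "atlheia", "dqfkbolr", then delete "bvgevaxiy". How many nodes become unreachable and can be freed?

A node on "bvgevaxiy"'s path can go only if nothing else ends at it or branches off below it.
The suffix "vgevaxiy" (8 nodes) is used only by "bvgevaxiy"; the node for "b" still has the child "u", so pruning stops there.
Nodes removed: 8

8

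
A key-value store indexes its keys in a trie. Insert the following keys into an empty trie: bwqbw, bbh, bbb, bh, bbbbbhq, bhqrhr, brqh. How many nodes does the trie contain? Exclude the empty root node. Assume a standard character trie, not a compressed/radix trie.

20

Trie structure (* marks end of a word):
(root)
└─ b
   ├─ b
   │  ├─ b *
   │  │  └─ b
   │  │     └─ b
   │  │        └─ h
   │  │           └─ q *
   │  └─ h *
   ├─ h *
   │  └─ q
   │     └─ r
   │        └─ h
   │           └─ r *
   ├─ r
   │  └─ q
   │     └─ h *
   └─ w
      └─ q
         └─ b
            └─ w *
Counting every labelled node above: 20.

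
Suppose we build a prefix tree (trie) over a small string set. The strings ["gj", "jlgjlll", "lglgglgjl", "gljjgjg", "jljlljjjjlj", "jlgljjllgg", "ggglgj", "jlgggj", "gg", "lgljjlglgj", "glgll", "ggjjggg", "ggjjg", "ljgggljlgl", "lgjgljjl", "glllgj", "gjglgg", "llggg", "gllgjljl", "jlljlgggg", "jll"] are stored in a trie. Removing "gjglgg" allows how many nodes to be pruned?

Walk "gjglgg" from the leaf back toward the root, removing each node that no remaining word uses.
The suffix "glgg" (4 nodes) is used only by "gjglgg"; "gj" is itself a stored word, so pruning stops there.
Nodes removed: 4

4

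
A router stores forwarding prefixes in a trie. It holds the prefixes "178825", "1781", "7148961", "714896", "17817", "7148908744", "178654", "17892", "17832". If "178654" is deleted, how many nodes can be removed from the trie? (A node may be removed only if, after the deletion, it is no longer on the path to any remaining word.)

3

After clearing the end-marker at "178654", prune upward until reaching a node still needed by another word.
The suffix "654" (3 nodes) is used only by "178654"; the node for "178" still has the child "8", so pruning stops there.
Nodes removed: 3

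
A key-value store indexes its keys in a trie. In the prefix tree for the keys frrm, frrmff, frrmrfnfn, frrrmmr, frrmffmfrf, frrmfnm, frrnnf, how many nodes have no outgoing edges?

Leaves are exactly the stored words that no other stored word extends.
Those words: "frrmffmfrf", "frrmfnm", "frrmrfnfn", "frrnnf", "frrrmmr"
Leaf count: 5

5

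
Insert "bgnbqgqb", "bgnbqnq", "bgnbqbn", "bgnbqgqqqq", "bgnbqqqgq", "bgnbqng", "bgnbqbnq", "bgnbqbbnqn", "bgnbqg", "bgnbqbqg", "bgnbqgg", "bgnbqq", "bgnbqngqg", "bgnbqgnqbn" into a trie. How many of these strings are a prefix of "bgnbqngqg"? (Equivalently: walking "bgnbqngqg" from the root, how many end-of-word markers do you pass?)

2

Traverse "bgnbqngqg" character by character; count nodes along the way that are marked as word ends.
Prefixes of the query that are stored words: "bgnbqng", "bgnbqngqg"
Count: 2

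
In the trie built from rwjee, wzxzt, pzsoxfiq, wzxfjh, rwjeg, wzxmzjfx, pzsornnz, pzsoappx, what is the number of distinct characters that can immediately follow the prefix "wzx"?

Follow the path "wzx" to its node, then look at its outgoing edges.
Characters that immediately follow "wzx" among the stored strings: {f, m, z}.
That node has 3 child edges.

3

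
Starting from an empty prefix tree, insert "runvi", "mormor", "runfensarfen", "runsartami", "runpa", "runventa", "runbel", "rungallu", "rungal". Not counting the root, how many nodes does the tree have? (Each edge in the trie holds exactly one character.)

41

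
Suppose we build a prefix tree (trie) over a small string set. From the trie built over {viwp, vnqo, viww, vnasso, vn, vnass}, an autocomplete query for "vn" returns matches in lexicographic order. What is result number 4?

vnqo

Words with prefix "vn", in lexicographic order: "vn", "vnass", "vnasso", "vnqo"
Position 4: vnqo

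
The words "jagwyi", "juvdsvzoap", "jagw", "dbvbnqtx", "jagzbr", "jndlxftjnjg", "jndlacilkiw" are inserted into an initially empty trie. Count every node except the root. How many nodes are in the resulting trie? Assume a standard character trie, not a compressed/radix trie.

43

Insert word by word; a character creates a node only if that edge doesn't already exist:
  "jagwyi" → 6 new (j, a, g, w, y, i)
  "juvdsvzoap" → prefix "j" already present; 9 new (u, v, d, s, v, z, o, a, p)
  "jagw" → prefix "jagw" already present; 0 new (none)
  "dbvbnqtx" → 8 new (d, b, v, b, n, q, t, x)
  "jagzbr" → prefix "jag" already present; 3 new (z, b, r)
  "jndlxftjnjg" → prefix "j" already present; 10 new (n, d, l, x, f, t, j, n, j, g)
  "jndlacilkiw" → prefix "jndl" already present; 7 new (a, c, i, l, k, i, w)
Total nodes = 6 + 9 + 0 + 8 + 3 + 10 + 7 = 43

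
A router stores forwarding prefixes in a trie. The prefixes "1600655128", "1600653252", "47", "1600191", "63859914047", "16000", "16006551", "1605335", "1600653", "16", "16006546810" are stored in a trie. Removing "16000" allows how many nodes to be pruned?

1

A node on "16000"'s path can go only if nothing else ends at it or branches off below it.
The suffix "0" (1 node) is used only by "16000"; the node for "1600" still has the child "6", so pruning stops there.
Nodes removed: 1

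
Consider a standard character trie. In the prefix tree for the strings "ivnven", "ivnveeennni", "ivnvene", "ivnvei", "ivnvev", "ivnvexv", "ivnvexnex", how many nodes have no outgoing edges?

6

Leaves are exactly the stored words that no other stored word extends.
Those words: "ivnveeennni", "ivnvei", "ivnvene", "ivnvev", "ivnvexnex", "ivnvexv"
Leaf count: 6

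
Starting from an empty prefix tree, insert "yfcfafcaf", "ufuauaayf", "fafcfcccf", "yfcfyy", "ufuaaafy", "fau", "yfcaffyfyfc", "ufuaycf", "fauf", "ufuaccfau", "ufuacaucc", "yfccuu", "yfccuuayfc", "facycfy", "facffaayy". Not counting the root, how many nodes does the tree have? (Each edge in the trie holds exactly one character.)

Insert word by word; a character creates a node only if that edge doesn't already exist:
  "yfcfafcaf" → 9 new (y, f, c, f, a, f, c, a, f)
  "ufuauaayf" → 9 new (u, f, u, a, u, a, a, y, f)
  "fafcfcccf" → 9 new (f, a, f, c, f, c, c, c, f)
  "yfcfyy" → prefix "yfcf" already present; 2 new (y, y)
  "ufuaaafy" → prefix "ufua" already present; 4 new (a, a, f, y)
  "fau" → prefix "fa" already present; 1 new (u)
  "yfcaffyfyfc" → prefix "yfc" already present; 8 new (a, f, f, y, f, y, f, c)
  "ufuaycf" → prefix "ufua" already present; 3 new (y, c, f)
  "fauf" → prefix "fau" already present; 1 new (f)
  "ufuaccfau" → prefix "ufua" already present; 5 new (c, c, f, a, u)
  "ufuacaucc" → prefix "ufuac" already present; 4 new (a, u, c, c)
  "yfccuu" → prefix "yfc" already present; 3 new (c, u, u)
  "yfccuuayfc" → prefix "yfccuu" already present; 4 new (a, y, f, c)
  "facycfy" → prefix "fa" already present; 5 new (c, y, c, f, y)
  "facffaayy" → prefix "fac" already present; 6 new (f, f, a, a, y, y)
Total nodes = 9 + 9 + 9 + 2 + 4 + 1 + 8 + 3 + 1 + 5 + 4 + 3 + 4 + 5 + 6 = 73

73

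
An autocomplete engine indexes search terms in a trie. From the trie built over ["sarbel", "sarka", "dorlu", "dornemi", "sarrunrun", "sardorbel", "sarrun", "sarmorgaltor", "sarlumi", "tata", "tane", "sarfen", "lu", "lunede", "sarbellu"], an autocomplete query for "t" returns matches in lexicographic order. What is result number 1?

tane

DFS of the "t" subtree visits, in order: "tane", "tata"
Position 1: tane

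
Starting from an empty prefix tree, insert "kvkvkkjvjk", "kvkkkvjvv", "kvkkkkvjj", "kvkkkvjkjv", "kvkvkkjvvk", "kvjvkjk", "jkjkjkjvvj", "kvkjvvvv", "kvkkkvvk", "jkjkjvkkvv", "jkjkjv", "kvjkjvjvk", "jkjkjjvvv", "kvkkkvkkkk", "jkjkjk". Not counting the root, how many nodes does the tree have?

66

Trace insertions, counting only characters that open a new branch:
  "kvkvkkjvjk" → 10 new (k, v, k, v, k, k, j, v, j, k)
  "kvkkkvjvv" → prefix "kvk" already present; 6 new (k, k, v, j, v, v)
  "kvkkkkvjj" → prefix "kvkkk" already present; 4 new (k, v, j, j)
  "kvkkkvjkjv" → prefix "kvkkkvj" already present; 3 new (k, j, v)
  "kvkvkkjvvk" → prefix "kvkvkkjv" already present; 2 new (v, k)
  "kvjvkjk" → prefix "kv" already present; 5 new (j, v, k, j, k)
  "jkjkjkjvvj" → 10 new (j, k, j, k, j, k, j, v, v, j)
  "kvkjvvvv" → prefix "kvk" already present; 5 new (j, v, v, v, v)
  "kvkkkvvk" → prefix "kvkkkv" already present; 2 new (v, k)
  "jkjkjvkkvv" → prefix "jkjkj" already present; 5 new (v, k, k, v, v)
  "jkjkjv" → prefix "jkjkjv" already present; 0 new (none)
  "kvjkjvjvk" → prefix "kvj" already present; 6 new (k, j, v, j, v, k)
  "jkjkjjvvv" → prefix "jkjkj" already present; 4 new (j, v, v, v)
  "kvkkkvkkkk" → prefix "kvkkkv" already present; 4 new (k, k, k, k)
  "jkjkjk" → prefix "jkjkjk" already present; 0 new (none)
Total nodes = 10 + 6 + 4 + 3 + 2 + 5 + 10 + 5 + 2 + 5 + 0 + 6 + 4 + 4 + 0 = 66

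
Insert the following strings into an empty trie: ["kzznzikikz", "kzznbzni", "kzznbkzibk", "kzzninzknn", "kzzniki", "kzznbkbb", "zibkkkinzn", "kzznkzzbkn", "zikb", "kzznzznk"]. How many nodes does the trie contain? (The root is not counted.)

Count nodes per top-level branch (shared prefixes stored once):
  'k'-branch (kzznbkbb, kzznbkzibk, kzznbzni, kzzniki, kzzninzknn, kzznkzzbkn, kzznzikikz, kzznzznk): 38 nodes
  'z'-branch (zibkkkinzn, zikb): 12 nodes
Sum: 50

50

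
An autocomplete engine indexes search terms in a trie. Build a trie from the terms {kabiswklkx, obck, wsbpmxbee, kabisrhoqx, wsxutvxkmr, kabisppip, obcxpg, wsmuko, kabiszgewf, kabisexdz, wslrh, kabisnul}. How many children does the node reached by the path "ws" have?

4

Follow the path "ws" to its node, then look at its outgoing edges.
Characters that immediately follow "ws" among the stored strings: {b, l, m, x}.
That node has 4 child edges.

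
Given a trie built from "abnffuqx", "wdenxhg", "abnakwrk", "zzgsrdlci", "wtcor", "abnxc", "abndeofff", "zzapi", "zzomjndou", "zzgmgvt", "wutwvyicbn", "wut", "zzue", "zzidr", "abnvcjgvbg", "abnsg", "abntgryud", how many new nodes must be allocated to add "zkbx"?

3

The longest prefix of "zkbx" already in the trie is "z" (length 1).
So 4 − 1 = 3 new nodes.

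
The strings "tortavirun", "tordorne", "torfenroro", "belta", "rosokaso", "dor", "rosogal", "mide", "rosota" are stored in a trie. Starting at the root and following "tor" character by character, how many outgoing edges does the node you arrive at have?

Walk "tor" from the root, arriving at one node.
Distinct next characters after "tor": d, f, t.
That node has 3 child edges.

3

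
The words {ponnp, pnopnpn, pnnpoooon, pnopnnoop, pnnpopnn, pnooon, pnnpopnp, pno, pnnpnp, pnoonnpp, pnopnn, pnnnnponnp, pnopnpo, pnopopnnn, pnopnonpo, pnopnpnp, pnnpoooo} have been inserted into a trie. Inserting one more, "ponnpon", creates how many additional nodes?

2

Walking "ponnpon" from the root, the first 5 characters ("ponnp") follow existing edges; "o" is the first miss.
New nodes needed: |"ponnpon"| − 5 = 7 − 5 = 2.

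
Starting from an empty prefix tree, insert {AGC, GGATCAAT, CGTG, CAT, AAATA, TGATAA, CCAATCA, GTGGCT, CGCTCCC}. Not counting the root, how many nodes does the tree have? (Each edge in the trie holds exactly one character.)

43

Insert word by word; a character creates a node only if that edge doesn't already exist:
  "AGC" → 3 new (A, G, C)
  "GGATCAAT" → 8 new (G, G, A, T, C, A, A, T)
  "CGTG" → 4 new (C, G, T, G)
  "CAT" → prefix "C" already present; 2 new (A, T)
  "AAATA" → prefix "A" already present; 4 new (A, A, T, A)
  "TGATAA" → 6 new (T, G, A, T, A, A)
  "CCAATCA" → prefix "C" already present; 6 new (C, A, A, T, C, A)
  "GTGGCT" → prefix "G" already present; 5 new (T, G, G, C, T)
  "CGCTCCC" → prefix "CG" already present; 5 new (C, T, C, C, C)
Total nodes = 3 + 8 + 4 + 2 + 4 + 6 + 6 + 5 + 5 = 43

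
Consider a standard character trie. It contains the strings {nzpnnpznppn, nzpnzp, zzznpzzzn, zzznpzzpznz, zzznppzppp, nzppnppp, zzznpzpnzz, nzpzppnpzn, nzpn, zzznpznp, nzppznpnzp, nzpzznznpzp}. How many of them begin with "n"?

Filter for entries beginning with "n":
Words under "n": nzpn, nzpnnpznppn, nzpnzp, nzppnppp, nzppznpnzp, nzpzppnpzn, nzpzznznpzp
Count: 7

7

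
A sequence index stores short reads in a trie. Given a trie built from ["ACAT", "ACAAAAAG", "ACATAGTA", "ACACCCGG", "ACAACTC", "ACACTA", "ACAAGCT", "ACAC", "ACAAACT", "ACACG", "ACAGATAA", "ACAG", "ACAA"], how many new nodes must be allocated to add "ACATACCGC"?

4

"ACATA" is already a path in the trie; the remaining "CCGC" must be added.
So 9 − 5 = 4 new nodes.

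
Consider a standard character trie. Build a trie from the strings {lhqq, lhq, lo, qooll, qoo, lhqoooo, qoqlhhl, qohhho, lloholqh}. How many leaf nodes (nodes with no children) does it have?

7

Leaves are exactly the stored words that no other stored word extends.
Those words: "lhqoooo", "lhqq", "lloholqh", "lo", "qohhho", "qooll", "qoqlhhl"
Leaf count: 7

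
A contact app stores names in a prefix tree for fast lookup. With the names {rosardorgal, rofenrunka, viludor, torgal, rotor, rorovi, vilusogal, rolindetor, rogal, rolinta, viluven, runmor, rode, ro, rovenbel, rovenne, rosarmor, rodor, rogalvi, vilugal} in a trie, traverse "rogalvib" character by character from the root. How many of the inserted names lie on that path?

3

Traverse "rogalvib" character by character; count nodes along the way that are marked as word ends.
Prefixes of the query that are stored words: "ro", "rogal", "rogalvi"
Count: 3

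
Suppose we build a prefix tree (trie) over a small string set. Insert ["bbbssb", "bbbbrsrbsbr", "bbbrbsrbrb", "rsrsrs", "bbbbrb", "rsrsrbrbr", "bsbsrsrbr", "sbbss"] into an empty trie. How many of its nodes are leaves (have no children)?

8

Leaves are exactly the stored words that no other stored word extends.
Those words: "bbbbrb", "bbbbrsrbsbr", "bbbrbsrbrb", "bbbssb", "bsbsrsrbr", "rsrsrbrbr", "rsrsrs", "sbbss"
Leaf count: 8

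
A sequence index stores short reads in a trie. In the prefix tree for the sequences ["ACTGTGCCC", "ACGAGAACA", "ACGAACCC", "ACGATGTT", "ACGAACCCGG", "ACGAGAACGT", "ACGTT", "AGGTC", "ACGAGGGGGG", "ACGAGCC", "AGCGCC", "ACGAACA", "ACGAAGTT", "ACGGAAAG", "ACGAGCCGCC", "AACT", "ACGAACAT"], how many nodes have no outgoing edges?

14

A leaf is a node with no children — equivalently, the end of a word that is not a proper prefix of any other stored word.
Those words: "AACT", "ACGAACAT", "ACGAACCCGG", "ACGAAGTT", "ACGAGAACA", "ACGAGAACGT", "ACGAGCCGCC", "ACGAGGGGGG", "ACGATGTT", "ACGGAAAG", "ACGTT", "ACTGTGCCC", "AGCGCC", "AGGTC"
Leaf count: 14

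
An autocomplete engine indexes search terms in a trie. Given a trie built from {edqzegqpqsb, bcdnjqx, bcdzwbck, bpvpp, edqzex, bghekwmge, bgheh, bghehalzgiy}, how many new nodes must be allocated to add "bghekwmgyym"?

3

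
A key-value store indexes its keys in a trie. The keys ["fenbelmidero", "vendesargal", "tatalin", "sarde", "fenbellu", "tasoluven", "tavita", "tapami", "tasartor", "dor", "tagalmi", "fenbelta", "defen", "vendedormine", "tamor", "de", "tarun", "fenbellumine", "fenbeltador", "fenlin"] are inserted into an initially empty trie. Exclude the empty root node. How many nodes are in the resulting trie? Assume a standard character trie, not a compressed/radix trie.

Trace insertions, counting only characters that open a new branch:
  "fenbelmidero" → 12 new (f, e, n, b, e, l, m, i, d, e, r, o)
  "vendesargal" → 11 new (v, e, n, d, e, s, a, r, g, a, l)
  "tatalin" → 7 new (t, a, t, a, l, i, n)
  "sarde" → 5 new (s, a, r, d, e)
  "fenbellu" → prefix "fenbel" already present; 2 new (l, u)
  "tasoluven" → prefix "ta" already present; 7 new (s, o, l, u, v, e, n)
  "tavita" → prefix "ta" already present; 4 new (v, i, t, a)
  "tapami" → prefix "ta" already present; 4 new (p, a, m, i)
  "tasartor" → prefix "tas" already present; 5 new (a, r, t, o, r)
  "dor" → 3 new (d, o, r)
  "tagalmi" → prefix "ta" already present; 5 new (g, a, l, m, i)
  "fenbelta" → prefix "fenbel" already present; 2 new (t, a)
  "defen" → prefix "d" already present; 4 new (e, f, e, n)
  "vendedormine" → prefix "vende" already present; 7 new (d, o, r, m, i, n, e)
  "tamor" → prefix "ta" already present; 3 new (m, o, r)
  "de" → prefix "de" already present; 0 new (none)
  "tarun" → prefix "ta" already present; 3 new (r, u, n)
  "fenbellumine" → prefix "fenbellu" already present; 4 new (m, i, n, e)
  "fenbeltador" → prefix "fenbelta" already present; 3 new (d, o, r)
  "fenlin" → prefix "fen" already present; 3 new (l, i, n)
Total nodes = 12 + 11 + 7 + 5 + 2 + 7 + 4 + 4 + 5 + 3 + 5 + 2 + 4 + 7 + 3 + 0 + 3 + 4 + 3 + 3 = 94

94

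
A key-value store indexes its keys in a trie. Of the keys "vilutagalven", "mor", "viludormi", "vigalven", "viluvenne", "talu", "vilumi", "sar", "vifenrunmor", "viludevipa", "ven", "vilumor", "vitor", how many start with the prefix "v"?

10

Filter for entries beginning with "v":
Words under "v": ven, vifenrunmor, vigalven, viludevipa, viludormi, vilumi, vilumor, vilutagalven, viluvenne, vitor
Count: 10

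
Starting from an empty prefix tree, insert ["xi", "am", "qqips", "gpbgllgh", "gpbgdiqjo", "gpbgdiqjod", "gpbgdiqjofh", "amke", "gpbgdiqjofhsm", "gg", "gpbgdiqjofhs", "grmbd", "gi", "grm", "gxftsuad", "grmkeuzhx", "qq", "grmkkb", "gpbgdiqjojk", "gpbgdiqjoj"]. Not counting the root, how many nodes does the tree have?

52

Insert word by word; a character creates a node only if that edge doesn't already exist:
  "xi" → 2 new (x, i)
  "am" → 2 new (a, m)
  "qqips" → 5 new (q, q, i, p, s)
  "gpbgllgh" → 8 new (g, p, b, g, l, l, g, h)
  "gpbgdiqjo" → prefix "gpbg" already present; 5 new (d, i, q, j, o)
  "gpbgdiqjod" → prefix "gpbgdiqjo" already present; 1 new (d)
  "gpbgdiqjofh" → prefix "gpbgdiqjo" already present; 2 new (f, h)
  "amke" → prefix "am" already present; 2 new (k, e)
  "gpbgdiqjofhsm" → prefix "gpbgdiqjofh" already present; 2 new (s, m)
  "gg" → prefix "g" already present; 1 new (g)
  "gpbgdiqjofhs" → prefix "gpbgdiqjofhs" already present; 0 new (none)
  "grmbd" → prefix "g" already present; 4 new (r, m, b, d)
  "gi" → prefix "g" already present; 1 new (i)
  "grm" → prefix "grm" already present; 0 new (none)
  "gxftsuad" → prefix "g" already present; 7 new (x, f, t, s, u, a, d)
  "grmkeuzhx" → prefix "grm" already present; 6 new (k, e, u, z, h, x)
  "qq" → prefix "qq" already present; 0 new (none)
  "grmkkb" → prefix "grmk" already present; 2 new (k, b)
  "gpbgdiqjojk" → prefix "gpbgdiqjo" already present; 2 new (j, k)
  "gpbgdiqjoj" → prefix "gpbgdiqjoj" already present; 0 new (none)
Total nodes = 2 + 2 + 5 + 8 + 5 + 1 + 2 + 2 + 2 + 1 + 0 + 4 + 1 + 0 + 7 + 6 + 0 + 2 + 2 + 0 = 52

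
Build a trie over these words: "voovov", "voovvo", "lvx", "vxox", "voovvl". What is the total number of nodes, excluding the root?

Trie structure (* marks end of a word):
(root)
├─ l
│  └─ v
│     └─ x *
└─ v
   ├─ o
   │  └─ o
   │     └─ v
   │        ├─ o
   │        │  └─ v *
   │        └─ v
   │           ├─ l *
   │           └─ o *
   └─ x
      └─ o
         └─ x *
Counting every labelled node above: 15.

15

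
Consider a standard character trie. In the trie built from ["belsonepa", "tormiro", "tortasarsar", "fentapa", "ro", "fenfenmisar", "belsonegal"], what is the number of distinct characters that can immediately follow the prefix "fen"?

2

Walk "fen" from the root, arriving at one node.
Characters that immediately follow "fen" among the stored strings: {f, t}.
That node has 2 child edges.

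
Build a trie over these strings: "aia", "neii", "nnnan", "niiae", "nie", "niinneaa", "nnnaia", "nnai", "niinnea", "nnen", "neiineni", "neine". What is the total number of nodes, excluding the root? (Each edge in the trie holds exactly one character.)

Count nodes per top-level branch (shared prefixes stored once):
  'a'-branch (aia): 3 nodes
  'n'-branch (neii, neiineni, neine, nie, niiae, niinnea, niinneaa, nnai, nnen, nnnaia, nnnan): 30 nodes
Sum: 33

33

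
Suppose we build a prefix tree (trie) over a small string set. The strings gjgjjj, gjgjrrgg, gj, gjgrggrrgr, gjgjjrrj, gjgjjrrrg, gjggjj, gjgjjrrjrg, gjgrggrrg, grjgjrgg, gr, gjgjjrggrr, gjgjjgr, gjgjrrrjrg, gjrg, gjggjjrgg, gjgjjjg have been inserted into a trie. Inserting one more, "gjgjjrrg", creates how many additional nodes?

1

Walking "gjgjjrrg" from the root, the first 7 characters ("gjgjjrr") follow existing edges; "g" is the first miss.
So 8 − 7 = 1 new nodes.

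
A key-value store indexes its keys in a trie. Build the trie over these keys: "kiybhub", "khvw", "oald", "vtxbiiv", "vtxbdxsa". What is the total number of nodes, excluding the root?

25

Trace insertions, counting only characters that open a new branch:
  "kiybhub" → 7 new (k, i, y, b, h, u, b)
  "khvw" → prefix "k" already present; 3 new (h, v, w)
  "oald" → 4 new (o, a, l, d)
  "vtxbiiv" → 7 new (v, t, x, b, i, i, v)
  "vtxbdxsa" → prefix "vtxb" already present; 4 new (d, x, s, a)
Total nodes = 7 + 3 + 4 + 7 + 4 = 25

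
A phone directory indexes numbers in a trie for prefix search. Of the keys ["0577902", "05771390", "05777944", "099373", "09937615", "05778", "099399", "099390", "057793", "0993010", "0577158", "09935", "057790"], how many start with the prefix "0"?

13

Walk to "0"; the words in its subtree are exactly those with that prefix.
Words under "0": 05771390, 0577158, 05777944, 05778, 057790, 0577902, 057793, 0993010, 09935, 099373, 09937615, 099390, 099399
Count: 13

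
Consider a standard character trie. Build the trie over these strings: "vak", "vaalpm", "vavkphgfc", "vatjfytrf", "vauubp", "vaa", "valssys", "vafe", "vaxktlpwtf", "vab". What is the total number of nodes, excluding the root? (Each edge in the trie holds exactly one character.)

Count nodes per top-level branch (shared prefixes stored once):
  'v'-branch (vaa, vaalpm, vab, vafe, vak, valssys, vatjfytrf, vauubp, vavkphgfc, vaxktlpwtf): 41 nodes
Sum: 41

41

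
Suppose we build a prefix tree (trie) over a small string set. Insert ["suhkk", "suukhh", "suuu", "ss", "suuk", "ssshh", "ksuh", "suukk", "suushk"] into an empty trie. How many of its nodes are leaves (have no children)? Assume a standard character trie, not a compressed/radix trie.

7

A leaf is a node with no children — equivalently, the end of a word that is not a proper prefix of any other stored word.
Those words: "ksuh", "ssshh", "suhkk", "suukhh", "suukk", "suushk", "suuu"
Leaf count: 7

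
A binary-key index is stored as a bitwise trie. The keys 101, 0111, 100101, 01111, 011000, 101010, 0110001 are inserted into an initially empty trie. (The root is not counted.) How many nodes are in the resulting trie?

19

Trace insertions, counting only characters that open a new branch:
  "101" → 3 new (1, 0, 1)
  "0111" → 4 new (0, 1, 1, 1)
  "100101" → prefix "10" already present; 4 new (0, 1, 0, 1)
  "01111" → prefix "0111" already present; 1 new (1)
  "011000" → prefix "011" already present; 3 new (0, 0, 0)
  "101010" → prefix "101" already present; 3 new (0, 1, 0)
  "0110001" → prefix "011000" already present; 1 new (1)
Total nodes = 3 + 4 + 4 + 1 + 3 + 3 + 1 = 19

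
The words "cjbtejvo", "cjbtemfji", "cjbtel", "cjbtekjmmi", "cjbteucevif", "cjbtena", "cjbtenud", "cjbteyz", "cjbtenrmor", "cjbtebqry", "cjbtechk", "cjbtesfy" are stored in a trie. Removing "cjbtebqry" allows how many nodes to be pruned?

Walk "cjbtebqry" from the leaf back toward the root, removing each node that no remaining word uses.
The suffix "bqry" (4 nodes) is used only by "cjbtebqry"; the node for "cjbte" still has the child "j", so pruning stops there.
Nodes removed: 4

4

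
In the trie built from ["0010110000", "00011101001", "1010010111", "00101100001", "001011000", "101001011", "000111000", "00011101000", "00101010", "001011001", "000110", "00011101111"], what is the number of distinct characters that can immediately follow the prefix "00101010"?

0

Follow the path "00101010" to its node, then look at its outgoing edges.
No stored string extends past "00101010".
That node has 0 child edges.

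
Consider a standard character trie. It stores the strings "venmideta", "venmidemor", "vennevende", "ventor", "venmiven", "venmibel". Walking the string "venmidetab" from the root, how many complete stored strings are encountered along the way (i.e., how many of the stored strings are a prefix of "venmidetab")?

1

Walk "venmidetab" from the root; an end-of-word marker is hit whenever a stored word is a prefix of "venmidetab".
Prefixes of the query that are stored words: "venmideta"
Count: 1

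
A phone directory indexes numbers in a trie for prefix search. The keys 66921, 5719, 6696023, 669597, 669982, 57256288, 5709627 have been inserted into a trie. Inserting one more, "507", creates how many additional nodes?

The longest prefix of "507" already in the trie is "5" (length 1).
New nodes needed: |"507"| − 1 = 3 − 1 = 2.

2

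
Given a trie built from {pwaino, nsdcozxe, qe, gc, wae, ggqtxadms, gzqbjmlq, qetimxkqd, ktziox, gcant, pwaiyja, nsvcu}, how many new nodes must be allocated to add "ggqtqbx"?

Walking "ggqtqbx" from the root, the first 4 characters ("ggqt") follow existing edges; "q" is the first miss.
Each of the 3 remaining characters creates one node.

3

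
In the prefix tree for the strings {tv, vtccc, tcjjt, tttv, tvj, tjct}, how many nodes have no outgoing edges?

5

A leaf is a node with no children — equivalently, the end of a word that is not a proper prefix of any other stored word.
Those words: "tcjjt", "tjct", "tttv", "tvj", "vtccc"
Leaf count: 5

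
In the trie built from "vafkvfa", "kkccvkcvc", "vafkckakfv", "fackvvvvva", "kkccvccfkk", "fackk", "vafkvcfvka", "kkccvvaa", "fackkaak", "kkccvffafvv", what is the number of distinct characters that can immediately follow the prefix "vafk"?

The children of the "vafk" node are the distinct next characters among strings starting with "vafk".
Characters that immediately follow "vafk" among the stored strings: {c, v}.
That node has 2 child edges.

2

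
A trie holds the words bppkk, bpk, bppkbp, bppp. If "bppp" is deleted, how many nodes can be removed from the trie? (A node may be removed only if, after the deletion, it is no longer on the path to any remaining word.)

1

Walk "bppp" from the leaf back toward the root, removing each node that no remaining word uses.
The suffix "p" (1 node) is used only by "bppp"; the node for "bpp" still has the child "k", so pruning stops there.
Nodes removed: 1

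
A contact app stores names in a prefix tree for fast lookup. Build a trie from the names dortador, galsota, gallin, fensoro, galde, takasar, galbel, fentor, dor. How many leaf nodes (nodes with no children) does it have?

8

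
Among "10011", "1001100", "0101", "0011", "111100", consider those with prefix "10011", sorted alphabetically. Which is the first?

Words with prefix "10011", in lexicographic order: "10011", "1001100"
The 1st is 10011.

10011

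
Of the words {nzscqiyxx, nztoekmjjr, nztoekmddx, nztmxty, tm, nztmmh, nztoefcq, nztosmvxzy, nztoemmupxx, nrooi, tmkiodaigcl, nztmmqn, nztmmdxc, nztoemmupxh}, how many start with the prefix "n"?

12

Filter for entries beginning with "n":
Matches: "nrooi", "nzscqiyxx", "nztmmdxc", "nztmmh", "nztmmqn", "nztmxty", "nztoefcq", "nztoekmddx", "nztoekmjjr", "nztoemmupxh", "nztoemmupxx", "nztosmvxzy"
Count: 12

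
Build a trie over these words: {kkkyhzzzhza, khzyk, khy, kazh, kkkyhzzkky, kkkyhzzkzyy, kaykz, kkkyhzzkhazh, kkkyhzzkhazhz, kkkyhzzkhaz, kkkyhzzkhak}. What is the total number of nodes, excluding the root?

34

For each word, the new-node count is its length minus the longest prefix already in the trie:
  "kkkyhzzzhza" → 11 new (k, k, k, y, h, z, z, z, h, z, a)
  "khzyk" → prefix "k" already present; 4 new (h, z, y, k)
  "khy" → prefix "kh" already present; 1 new (y)
  "kazh" → prefix "k" already present; 3 new (a, z, h)
  "kkkyhzzkky" → prefix "kkkyhzz" already present; 3 new (k, k, y)
  "kkkyhzzkzyy" → prefix "kkkyhzzk" already present; 3 new (z, y, y)
  "kaykz" → prefix "ka" already present; 3 new (y, k, z)
  "kkkyhzzkhazh" → prefix "kkkyhzzk" already present; 4 new (h, a, z, h)
  "kkkyhzzkhazhz" → prefix "kkkyhzzkhazh" already present; 1 new (z)
  "kkkyhzzkhaz" → prefix "kkkyhzzkhaz" already present; 0 new (none)
  "kkkyhzzkhak" → prefix "kkkyhzzkha" already present; 1 new (k)
Total nodes = 11 + 4 + 1 + 3 + 3 + 3 + 3 + 4 + 1 + 0 + 1 = 34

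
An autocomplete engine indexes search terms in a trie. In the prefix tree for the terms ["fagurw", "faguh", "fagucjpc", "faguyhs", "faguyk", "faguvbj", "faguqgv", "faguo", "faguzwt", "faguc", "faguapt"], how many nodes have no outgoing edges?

10

A leaf is a node with no children — equivalently, the end of a word that is not a proper prefix of any other stored word.
Those words: "faguapt", "fagucjpc", "faguh", "faguo", "faguqgv", "fagurw", "faguvbj", "faguyhs", "faguyk", "faguzwt"
Leaf count: 10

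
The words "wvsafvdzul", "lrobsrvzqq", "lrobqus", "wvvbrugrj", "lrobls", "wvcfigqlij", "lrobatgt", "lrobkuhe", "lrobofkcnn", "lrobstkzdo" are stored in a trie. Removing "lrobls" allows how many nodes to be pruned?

2

After clearing the end-marker at "lrobls", prune upward until reaching a node still needed by another word.
The suffix "ls" (2 nodes) is used only by "lrobls"; the node for "lrob" still has the child "s", so pruning stops there.
Nodes removed: 2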